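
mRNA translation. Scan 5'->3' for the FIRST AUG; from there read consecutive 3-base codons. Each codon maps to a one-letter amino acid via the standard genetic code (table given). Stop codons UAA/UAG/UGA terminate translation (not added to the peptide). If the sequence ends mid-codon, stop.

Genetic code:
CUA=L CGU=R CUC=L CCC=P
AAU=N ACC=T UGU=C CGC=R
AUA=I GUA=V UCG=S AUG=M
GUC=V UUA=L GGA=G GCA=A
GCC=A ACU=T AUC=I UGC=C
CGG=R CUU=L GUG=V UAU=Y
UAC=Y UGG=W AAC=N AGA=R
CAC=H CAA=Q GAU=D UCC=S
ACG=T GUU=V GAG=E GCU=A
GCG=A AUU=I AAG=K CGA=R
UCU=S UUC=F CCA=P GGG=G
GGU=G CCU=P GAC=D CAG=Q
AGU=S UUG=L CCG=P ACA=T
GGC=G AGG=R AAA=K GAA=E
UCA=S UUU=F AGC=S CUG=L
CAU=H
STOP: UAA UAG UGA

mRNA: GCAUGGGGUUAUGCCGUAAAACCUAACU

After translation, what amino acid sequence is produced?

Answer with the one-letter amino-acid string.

Answer: MGLCRKT

Derivation:
start AUG at pos 2
pos 2: AUG -> M; peptide=M
pos 5: GGG -> G; peptide=MG
pos 8: UUA -> L; peptide=MGL
pos 11: UGC -> C; peptide=MGLC
pos 14: CGU -> R; peptide=MGLCR
pos 17: AAA -> K; peptide=MGLCRK
pos 20: ACC -> T; peptide=MGLCRKT
pos 23: UAA -> STOP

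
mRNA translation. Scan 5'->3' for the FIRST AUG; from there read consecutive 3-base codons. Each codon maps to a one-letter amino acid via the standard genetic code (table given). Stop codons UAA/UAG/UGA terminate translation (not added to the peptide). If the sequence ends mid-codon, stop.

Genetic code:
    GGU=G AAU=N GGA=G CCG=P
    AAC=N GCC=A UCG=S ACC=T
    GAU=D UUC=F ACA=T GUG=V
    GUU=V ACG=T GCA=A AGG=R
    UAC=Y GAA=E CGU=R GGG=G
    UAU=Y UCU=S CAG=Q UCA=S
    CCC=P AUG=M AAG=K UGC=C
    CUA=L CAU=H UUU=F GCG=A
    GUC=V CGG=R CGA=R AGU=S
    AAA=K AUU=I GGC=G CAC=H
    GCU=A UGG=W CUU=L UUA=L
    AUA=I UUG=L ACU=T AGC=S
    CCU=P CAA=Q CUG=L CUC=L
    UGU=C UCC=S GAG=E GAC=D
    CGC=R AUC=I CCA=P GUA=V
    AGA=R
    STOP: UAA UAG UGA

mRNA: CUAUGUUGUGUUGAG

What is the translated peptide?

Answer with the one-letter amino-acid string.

start AUG at pos 2
pos 2: AUG -> M; peptide=M
pos 5: UUG -> L; peptide=ML
pos 8: UGU -> C; peptide=MLC
pos 11: UGA -> STOP

Answer: MLC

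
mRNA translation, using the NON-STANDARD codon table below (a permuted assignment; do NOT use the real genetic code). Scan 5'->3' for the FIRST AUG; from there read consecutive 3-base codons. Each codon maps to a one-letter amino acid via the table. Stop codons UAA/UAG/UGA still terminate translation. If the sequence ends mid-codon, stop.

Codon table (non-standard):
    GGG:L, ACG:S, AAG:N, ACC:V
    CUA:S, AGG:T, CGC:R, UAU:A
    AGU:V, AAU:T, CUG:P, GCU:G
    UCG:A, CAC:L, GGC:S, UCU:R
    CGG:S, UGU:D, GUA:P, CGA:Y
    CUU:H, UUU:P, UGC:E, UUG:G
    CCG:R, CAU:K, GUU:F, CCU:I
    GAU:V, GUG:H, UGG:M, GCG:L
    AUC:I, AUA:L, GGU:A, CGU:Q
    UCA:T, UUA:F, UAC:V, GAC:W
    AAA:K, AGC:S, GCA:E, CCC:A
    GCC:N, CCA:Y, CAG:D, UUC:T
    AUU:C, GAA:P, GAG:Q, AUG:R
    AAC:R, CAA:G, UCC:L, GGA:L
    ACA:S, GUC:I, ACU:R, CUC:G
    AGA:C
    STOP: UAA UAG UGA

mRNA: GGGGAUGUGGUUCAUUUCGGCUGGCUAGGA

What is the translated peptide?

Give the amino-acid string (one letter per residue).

start AUG at pos 4
pos 4: AUG -> R; peptide=R
pos 7: UGG -> M; peptide=RM
pos 10: UUC -> T; peptide=RMT
pos 13: AUU -> C; peptide=RMTC
pos 16: UCG -> A; peptide=RMTCA
pos 19: GCU -> G; peptide=RMTCAG
pos 22: GGC -> S; peptide=RMTCAGS
pos 25: UAG -> STOP

Answer: RMTCAGS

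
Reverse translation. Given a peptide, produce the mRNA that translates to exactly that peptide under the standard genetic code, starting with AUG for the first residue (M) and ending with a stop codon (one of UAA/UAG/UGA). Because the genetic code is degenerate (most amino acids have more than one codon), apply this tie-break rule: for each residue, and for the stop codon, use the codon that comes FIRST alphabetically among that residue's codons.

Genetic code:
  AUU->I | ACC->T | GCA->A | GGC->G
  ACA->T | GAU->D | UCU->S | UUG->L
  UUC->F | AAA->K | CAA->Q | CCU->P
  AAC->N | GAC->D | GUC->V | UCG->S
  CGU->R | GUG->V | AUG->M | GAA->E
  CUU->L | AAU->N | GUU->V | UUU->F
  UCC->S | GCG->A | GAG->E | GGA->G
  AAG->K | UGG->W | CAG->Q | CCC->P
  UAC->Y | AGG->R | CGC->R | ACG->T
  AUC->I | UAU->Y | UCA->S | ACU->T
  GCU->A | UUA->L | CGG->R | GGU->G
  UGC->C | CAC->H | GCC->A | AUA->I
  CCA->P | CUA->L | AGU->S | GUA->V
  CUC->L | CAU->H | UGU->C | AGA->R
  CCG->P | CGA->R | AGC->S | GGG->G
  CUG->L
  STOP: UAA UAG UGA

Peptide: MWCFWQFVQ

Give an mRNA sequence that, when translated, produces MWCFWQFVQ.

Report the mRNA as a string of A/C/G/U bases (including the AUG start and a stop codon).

residue 1: M -> AUG (start codon)
residue 2: W -> UGG (only codon)
residue 3: C codons sorted = UGC,UGU -> pick first = UGC
residue 4: F codons sorted = UUC,UUU -> pick first = UUC
residue 5: W -> UGG (only codon)
residue 6: Q codons sorted = CAA,CAG -> pick first = CAA
residue 7: F codons sorted = UUC,UUU -> pick first = UUC
residue 8: V codons sorted = GUA,GUC,GUG,GUU -> pick first = GUA
residue 9: Q codons sorted = CAA,CAG -> pick first = CAA
terminator: stop codons sorted = UAA,UAG,UGA -> pick first = UAA

Answer: mRNA: AUGUGGUGCUUCUGGCAAUUCGUACAAUAA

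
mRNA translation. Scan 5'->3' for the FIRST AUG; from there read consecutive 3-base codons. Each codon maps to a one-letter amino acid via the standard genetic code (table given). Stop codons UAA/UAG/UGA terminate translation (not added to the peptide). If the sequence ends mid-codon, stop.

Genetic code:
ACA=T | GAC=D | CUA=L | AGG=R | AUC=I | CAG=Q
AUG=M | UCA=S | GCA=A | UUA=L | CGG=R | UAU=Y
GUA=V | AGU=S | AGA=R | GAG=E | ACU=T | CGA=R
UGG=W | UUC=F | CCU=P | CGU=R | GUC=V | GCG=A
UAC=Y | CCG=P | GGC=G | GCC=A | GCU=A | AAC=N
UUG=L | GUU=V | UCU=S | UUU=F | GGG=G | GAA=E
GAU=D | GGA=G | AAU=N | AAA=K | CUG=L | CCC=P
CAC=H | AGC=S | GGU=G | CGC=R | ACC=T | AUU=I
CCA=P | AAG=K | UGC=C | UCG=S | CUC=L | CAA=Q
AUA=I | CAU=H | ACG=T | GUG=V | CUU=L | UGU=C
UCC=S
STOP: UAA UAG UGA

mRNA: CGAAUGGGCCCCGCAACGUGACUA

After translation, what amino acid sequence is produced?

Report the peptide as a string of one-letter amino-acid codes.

start AUG at pos 3
pos 3: AUG -> M; peptide=M
pos 6: GGC -> G; peptide=MG
pos 9: CCC -> P; peptide=MGP
pos 12: GCA -> A; peptide=MGPA
pos 15: ACG -> T; peptide=MGPAT
pos 18: UGA -> STOP

Answer: MGPAT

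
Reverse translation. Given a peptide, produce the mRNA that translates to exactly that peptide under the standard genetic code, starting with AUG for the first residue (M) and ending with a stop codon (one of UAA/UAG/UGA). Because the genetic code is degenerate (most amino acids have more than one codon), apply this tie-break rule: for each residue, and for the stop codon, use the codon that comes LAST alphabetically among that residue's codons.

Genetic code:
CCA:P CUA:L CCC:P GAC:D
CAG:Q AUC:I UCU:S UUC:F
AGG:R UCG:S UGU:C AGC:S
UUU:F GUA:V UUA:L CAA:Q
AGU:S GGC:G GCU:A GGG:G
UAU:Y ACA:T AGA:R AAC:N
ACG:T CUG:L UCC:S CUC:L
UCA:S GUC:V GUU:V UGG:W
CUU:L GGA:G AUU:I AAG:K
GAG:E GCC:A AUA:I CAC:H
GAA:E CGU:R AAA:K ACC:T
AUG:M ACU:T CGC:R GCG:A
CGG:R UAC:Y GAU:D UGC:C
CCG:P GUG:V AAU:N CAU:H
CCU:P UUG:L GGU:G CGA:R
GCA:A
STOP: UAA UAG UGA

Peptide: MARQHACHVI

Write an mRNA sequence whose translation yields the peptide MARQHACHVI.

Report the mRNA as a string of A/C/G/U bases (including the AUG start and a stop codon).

Answer: mRNA: AUGGCUCGUCAGCAUGCUUGUCAUGUUAUUUGA

Derivation:
residue 1: M -> AUG (start codon)
residue 2: A codons sorted = GCA,GCC,GCG,GCU -> pick last = GCU
residue 3: R codons sorted = AGA,AGG,CGA,CGC,CGG,CGU -> pick last = CGU
residue 4: Q codons sorted = CAA,CAG -> pick last = CAG
residue 5: H codons sorted = CAC,CAU -> pick last = CAU
residue 6: A codons sorted = GCA,GCC,GCG,GCU -> pick last = GCU
residue 7: C codons sorted = UGC,UGU -> pick last = UGU
residue 8: H codons sorted = CAC,CAU -> pick last = CAU
residue 9: V codons sorted = GUA,GUC,GUG,GUU -> pick last = GUU
residue 10: I codons sorted = AUA,AUC,AUU -> pick last = AUU
terminator: stop codons sorted = UAA,UAG,UGA -> pick last = UGA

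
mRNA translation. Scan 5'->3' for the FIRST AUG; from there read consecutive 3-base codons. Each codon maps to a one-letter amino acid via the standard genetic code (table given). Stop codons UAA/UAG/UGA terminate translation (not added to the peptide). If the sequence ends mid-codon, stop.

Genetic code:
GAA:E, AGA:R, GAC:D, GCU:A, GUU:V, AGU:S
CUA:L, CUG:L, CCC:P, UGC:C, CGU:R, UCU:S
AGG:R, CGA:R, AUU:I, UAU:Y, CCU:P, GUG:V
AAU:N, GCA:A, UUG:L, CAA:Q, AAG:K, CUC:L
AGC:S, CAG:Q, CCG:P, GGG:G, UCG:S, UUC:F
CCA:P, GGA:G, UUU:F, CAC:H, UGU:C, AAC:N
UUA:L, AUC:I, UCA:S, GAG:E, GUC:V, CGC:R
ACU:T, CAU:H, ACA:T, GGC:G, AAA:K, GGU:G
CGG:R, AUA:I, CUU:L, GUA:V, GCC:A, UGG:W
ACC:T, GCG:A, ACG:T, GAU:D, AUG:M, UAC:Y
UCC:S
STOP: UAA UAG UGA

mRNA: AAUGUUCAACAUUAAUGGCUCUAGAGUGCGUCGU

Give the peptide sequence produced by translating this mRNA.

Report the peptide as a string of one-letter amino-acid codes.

Answer: MFNINGSRVRR

Derivation:
start AUG at pos 1
pos 1: AUG -> M; peptide=M
pos 4: UUC -> F; peptide=MF
pos 7: AAC -> N; peptide=MFN
pos 10: AUU -> I; peptide=MFNI
pos 13: AAU -> N; peptide=MFNIN
pos 16: GGC -> G; peptide=MFNING
pos 19: UCU -> S; peptide=MFNINGS
pos 22: AGA -> R; peptide=MFNINGSR
pos 25: GUG -> V; peptide=MFNINGSRV
pos 28: CGU -> R; peptide=MFNINGSRVR
pos 31: CGU -> R; peptide=MFNINGSRVRR
pos 34: only 0 nt remain (<3), stop (end of mRNA)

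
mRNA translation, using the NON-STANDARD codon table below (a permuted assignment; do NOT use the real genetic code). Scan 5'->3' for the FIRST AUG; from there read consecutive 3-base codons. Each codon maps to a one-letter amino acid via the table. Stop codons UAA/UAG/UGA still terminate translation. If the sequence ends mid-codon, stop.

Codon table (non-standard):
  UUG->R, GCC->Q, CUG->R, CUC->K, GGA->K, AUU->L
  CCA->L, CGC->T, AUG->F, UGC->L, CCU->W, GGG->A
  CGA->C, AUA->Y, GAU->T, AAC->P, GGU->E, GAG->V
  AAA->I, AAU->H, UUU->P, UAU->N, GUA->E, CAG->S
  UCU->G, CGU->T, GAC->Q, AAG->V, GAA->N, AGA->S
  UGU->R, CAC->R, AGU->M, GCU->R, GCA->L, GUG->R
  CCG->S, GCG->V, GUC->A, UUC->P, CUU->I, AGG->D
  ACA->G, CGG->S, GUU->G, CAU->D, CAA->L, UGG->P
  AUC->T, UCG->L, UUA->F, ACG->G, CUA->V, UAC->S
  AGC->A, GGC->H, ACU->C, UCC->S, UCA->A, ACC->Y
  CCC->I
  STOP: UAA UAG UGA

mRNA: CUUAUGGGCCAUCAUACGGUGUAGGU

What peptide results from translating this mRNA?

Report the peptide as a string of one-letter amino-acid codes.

Answer: FHDDGR

Derivation:
start AUG at pos 3
pos 3: AUG -> F; peptide=F
pos 6: GGC -> H; peptide=FH
pos 9: CAU -> D; peptide=FHD
pos 12: CAU -> D; peptide=FHDD
pos 15: ACG -> G; peptide=FHDDG
pos 18: GUG -> R; peptide=FHDDGR
pos 21: UAG -> STOP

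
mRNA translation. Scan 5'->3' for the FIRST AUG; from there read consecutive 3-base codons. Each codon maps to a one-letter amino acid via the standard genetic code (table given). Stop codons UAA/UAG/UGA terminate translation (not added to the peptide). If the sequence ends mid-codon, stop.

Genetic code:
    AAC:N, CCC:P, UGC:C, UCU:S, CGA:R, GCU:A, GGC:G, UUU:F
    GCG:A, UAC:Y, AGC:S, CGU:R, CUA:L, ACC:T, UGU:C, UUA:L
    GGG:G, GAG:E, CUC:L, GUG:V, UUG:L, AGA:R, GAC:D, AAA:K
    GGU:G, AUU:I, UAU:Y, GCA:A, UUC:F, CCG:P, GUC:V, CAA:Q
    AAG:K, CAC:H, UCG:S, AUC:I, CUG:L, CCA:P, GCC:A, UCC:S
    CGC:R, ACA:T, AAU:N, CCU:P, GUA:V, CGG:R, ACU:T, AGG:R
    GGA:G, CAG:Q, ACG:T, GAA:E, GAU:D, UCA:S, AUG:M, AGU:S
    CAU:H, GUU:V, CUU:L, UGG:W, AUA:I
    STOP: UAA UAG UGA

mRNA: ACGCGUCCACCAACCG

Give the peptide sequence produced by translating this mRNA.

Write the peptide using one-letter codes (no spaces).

no AUG start codon found

Answer: (empty: no AUG start codon)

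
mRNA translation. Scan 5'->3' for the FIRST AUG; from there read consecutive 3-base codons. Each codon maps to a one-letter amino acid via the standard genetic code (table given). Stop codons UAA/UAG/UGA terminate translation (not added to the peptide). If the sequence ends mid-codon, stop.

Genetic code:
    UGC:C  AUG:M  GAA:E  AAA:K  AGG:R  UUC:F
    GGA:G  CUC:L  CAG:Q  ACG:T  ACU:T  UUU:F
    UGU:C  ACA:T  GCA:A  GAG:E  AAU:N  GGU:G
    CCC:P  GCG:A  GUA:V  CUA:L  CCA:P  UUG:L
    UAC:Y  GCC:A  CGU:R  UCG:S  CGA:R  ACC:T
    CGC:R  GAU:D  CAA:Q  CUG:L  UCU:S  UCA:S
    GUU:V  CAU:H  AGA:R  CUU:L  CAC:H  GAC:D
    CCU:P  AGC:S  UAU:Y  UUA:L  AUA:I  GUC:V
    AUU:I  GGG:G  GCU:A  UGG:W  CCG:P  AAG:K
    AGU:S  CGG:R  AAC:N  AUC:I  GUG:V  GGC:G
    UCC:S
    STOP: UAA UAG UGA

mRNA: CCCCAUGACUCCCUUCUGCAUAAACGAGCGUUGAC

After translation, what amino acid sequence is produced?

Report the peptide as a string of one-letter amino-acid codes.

start AUG at pos 4
pos 4: AUG -> M; peptide=M
pos 7: ACU -> T; peptide=MT
pos 10: CCC -> P; peptide=MTP
pos 13: UUC -> F; peptide=MTPF
pos 16: UGC -> C; peptide=MTPFC
pos 19: AUA -> I; peptide=MTPFCI
pos 22: AAC -> N; peptide=MTPFCIN
pos 25: GAG -> E; peptide=MTPFCINE
pos 28: CGU -> R; peptide=MTPFCINER
pos 31: UGA -> STOP

Answer: MTPFCINER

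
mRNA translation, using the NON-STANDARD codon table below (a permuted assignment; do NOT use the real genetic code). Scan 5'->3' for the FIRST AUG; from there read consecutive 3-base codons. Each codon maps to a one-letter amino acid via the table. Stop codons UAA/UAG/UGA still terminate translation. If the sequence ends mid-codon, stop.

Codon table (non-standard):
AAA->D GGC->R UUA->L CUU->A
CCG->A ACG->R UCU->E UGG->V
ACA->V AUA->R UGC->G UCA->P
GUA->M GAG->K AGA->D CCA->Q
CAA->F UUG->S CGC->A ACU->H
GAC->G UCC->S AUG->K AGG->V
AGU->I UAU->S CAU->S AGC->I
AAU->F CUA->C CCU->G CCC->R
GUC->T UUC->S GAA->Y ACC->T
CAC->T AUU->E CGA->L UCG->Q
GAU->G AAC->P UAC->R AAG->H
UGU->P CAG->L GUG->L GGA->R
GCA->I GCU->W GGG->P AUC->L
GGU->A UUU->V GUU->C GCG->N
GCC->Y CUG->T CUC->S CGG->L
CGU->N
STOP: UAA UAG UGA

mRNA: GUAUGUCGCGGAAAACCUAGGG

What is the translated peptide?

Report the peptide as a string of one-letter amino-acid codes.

start AUG at pos 2
pos 2: AUG -> K; peptide=K
pos 5: UCG -> Q; peptide=KQ
pos 8: CGG -> L; peptide=KQL
pos 11: AAA -> D; peptide=KQLD
pos 14: ACC -> T; peptide=KQLDT
pos 17: UAG -> STOP

Answer: KQLDT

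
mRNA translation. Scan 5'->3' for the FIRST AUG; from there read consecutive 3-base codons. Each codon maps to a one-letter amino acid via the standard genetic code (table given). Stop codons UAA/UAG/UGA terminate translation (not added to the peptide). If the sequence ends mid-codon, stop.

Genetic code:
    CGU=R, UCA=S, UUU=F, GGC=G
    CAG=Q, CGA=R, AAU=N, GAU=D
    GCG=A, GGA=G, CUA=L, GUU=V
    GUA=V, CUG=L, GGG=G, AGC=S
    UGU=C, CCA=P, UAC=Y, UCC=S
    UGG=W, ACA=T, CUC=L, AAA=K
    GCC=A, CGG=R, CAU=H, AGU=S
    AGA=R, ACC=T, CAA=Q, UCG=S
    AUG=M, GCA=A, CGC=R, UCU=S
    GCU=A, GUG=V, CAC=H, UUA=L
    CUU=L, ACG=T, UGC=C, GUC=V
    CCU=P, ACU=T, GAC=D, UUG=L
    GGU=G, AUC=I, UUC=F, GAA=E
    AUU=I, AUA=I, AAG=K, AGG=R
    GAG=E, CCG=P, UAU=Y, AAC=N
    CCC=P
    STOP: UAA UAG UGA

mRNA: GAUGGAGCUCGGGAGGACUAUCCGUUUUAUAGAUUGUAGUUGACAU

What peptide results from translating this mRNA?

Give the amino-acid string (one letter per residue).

start AUG at pos 1
pos 1: AUG -> M; peptide=M
pos 4: GAG -> E; peptide=ME
pos 7: CUC -> L; peptide=MEL
pos 10: GGG -> G; peptide=MELG
pos 13: AGG -> R; peptide=MELGR
pos 16: ACU -> T; peptide=MELGRT
pos 19: AUC -> I; peptide=MELGRTI
pos 22: CGU -> R; peptide=MELGRTIR
pos 25: UUU -> F; peptide=MELGRTIRF
pos 28: AUA -> I; peptide=MELGRTIRFI
pos 31: GAU -> D; peptide=MELGRTIRFID
pos 34: UGU -> C; peptide=MELGRTIRFIDC
pos 37: AGU -> S; peptide=MELGRTIRFIDCS
pos 40: UGA -> STOP

Answer: MELGRTIRFIDCS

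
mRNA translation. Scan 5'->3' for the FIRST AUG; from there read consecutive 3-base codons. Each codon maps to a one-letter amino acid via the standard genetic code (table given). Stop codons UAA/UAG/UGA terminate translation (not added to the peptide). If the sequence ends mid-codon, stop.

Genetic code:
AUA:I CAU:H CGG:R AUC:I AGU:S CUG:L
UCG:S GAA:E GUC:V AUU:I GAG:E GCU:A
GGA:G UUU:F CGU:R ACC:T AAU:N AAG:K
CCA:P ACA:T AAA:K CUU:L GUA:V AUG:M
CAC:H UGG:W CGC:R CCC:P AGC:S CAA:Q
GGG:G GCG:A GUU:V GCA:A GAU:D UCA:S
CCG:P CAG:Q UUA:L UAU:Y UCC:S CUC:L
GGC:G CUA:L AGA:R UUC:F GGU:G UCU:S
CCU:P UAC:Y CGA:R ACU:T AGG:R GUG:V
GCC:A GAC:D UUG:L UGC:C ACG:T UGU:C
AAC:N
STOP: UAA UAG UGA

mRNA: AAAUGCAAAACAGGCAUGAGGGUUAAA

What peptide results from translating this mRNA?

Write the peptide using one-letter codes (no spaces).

start AUG at pos 2
pos 2: AUG -> M; peptide=M
pos 5: CAA -> Q; peptide=MQ
pos 8: AAC -> N; peptide=MQN
pos 11: AGG -> R; peptide=MQNR
pos 14: CAU -> H; peptide=MQNRH
pos 17: GAG -> E; peptide=MQNRHE
pos 20: GGU -> G; peptide=MQNRHEG
pos 23: UAA -> STOP

Answer: MQNRHEG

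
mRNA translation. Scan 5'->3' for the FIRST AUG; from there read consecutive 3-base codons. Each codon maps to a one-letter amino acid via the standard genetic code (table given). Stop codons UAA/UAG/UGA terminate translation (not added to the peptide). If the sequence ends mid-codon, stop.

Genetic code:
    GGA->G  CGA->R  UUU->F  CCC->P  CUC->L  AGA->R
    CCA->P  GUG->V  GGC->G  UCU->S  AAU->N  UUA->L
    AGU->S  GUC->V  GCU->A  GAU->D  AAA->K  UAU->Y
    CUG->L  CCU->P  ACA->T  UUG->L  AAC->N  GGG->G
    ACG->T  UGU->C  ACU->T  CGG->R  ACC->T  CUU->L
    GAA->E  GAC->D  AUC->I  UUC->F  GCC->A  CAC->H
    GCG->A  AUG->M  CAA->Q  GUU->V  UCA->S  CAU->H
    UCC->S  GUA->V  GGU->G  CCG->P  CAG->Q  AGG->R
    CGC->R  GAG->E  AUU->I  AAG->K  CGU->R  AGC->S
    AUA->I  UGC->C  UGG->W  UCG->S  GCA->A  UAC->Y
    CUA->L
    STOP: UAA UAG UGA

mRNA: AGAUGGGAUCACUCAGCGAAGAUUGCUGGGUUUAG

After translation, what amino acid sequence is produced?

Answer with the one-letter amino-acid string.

start AUG at pos 2
pos 2: AUG -> M; peptide=M
pos 5: GGA -> G; peptide=MG
pos 8: UCA -> S; peptide=MGS
pos 11: CUC -> L; peptide=MGSL
pos 14: AGC -> S; peptide=MGSLS
pos 17: GAA -> E; peptide=MGSLSE
pos 20: GAU -> D; peptide=MGSLSED
pos 23: UGC -> C; peptide=MGSLSEDC
pos 26: UGG -> W; peptide=MGSLSEDCW
pos 29: GUU -> V; peptide=MGSLSEDCWV
pos 32: UAG -> STOP

Answer: MGSLSEDCWV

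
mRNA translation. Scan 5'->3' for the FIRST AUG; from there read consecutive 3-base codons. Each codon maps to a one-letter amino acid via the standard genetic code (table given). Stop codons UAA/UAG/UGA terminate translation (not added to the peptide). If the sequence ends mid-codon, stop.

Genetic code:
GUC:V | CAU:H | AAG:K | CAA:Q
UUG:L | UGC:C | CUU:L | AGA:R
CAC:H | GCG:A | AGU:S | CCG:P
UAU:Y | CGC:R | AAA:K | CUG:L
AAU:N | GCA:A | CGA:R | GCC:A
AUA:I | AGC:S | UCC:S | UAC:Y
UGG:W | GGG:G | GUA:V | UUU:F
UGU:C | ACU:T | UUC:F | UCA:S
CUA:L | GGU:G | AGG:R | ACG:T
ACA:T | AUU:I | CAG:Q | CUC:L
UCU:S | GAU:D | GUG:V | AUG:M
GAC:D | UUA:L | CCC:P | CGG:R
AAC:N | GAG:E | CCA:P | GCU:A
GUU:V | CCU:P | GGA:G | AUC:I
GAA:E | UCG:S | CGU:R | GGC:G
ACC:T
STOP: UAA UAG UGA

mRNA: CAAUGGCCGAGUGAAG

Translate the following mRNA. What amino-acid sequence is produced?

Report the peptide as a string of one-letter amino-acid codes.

Answer: MAE

Derivation:
start AUG at pos 2
pos 2: AUG -> M; peptide=M
pos 5: GCC -> A; peptide=MA
pos 8: GAG -> E; peptide=MAE
pos 11: UGA -> STOP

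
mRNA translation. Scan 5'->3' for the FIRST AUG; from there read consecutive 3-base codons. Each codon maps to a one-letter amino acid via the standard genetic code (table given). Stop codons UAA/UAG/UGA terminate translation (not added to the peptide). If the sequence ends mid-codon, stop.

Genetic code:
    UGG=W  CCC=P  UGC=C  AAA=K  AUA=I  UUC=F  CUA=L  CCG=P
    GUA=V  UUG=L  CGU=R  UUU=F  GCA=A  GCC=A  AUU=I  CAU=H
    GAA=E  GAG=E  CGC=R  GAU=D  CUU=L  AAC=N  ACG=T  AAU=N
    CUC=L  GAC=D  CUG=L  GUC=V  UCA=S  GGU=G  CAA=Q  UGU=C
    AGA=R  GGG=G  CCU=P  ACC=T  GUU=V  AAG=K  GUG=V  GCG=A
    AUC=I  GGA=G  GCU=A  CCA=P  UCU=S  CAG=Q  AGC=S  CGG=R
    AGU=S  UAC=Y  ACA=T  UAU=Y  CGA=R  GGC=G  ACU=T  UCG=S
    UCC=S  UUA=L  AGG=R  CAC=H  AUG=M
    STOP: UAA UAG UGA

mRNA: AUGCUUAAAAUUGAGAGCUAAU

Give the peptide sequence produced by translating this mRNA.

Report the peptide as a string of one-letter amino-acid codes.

Answer: MLKIES

Derivation:
start AUG at pos 0
pos 0: AUG -> M; peptide=M
pos 3: CUU -> L; peptide=ML
pos 6: AAA -> K; peptide=MLK
pos 9: AUU -> I; peptide=MLKI
pos 12: GAG -> E; peptide=MLKIE
pos 15: AGC -> S; peptide=MLKIES
pos 18: UAA -> STOP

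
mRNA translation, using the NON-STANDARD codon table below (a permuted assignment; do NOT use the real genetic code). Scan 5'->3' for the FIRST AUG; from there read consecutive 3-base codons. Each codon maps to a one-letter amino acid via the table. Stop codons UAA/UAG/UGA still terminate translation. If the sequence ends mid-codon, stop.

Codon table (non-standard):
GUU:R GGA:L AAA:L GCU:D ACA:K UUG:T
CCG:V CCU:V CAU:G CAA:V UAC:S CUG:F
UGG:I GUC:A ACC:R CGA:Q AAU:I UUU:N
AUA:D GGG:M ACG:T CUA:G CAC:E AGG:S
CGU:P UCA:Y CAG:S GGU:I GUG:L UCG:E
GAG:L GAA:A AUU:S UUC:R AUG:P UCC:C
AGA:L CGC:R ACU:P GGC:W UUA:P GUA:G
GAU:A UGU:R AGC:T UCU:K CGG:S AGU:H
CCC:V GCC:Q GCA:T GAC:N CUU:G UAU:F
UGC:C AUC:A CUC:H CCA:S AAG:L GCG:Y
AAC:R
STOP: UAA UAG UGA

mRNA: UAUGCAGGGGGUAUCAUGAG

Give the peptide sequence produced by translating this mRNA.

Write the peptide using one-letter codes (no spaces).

start AUG at pos 1
pos 1: AUG -> P; peptide=P
pos 4: CAG -> S; peptide=PS
pos 7: GGG -> M; peptide=PSM
pos 10: GUA -> G; peptide=PSMG
pos 13: UCA -> Y; peptide=PSMGY
pos 16: UGA -> STOP

Answer: PSMGY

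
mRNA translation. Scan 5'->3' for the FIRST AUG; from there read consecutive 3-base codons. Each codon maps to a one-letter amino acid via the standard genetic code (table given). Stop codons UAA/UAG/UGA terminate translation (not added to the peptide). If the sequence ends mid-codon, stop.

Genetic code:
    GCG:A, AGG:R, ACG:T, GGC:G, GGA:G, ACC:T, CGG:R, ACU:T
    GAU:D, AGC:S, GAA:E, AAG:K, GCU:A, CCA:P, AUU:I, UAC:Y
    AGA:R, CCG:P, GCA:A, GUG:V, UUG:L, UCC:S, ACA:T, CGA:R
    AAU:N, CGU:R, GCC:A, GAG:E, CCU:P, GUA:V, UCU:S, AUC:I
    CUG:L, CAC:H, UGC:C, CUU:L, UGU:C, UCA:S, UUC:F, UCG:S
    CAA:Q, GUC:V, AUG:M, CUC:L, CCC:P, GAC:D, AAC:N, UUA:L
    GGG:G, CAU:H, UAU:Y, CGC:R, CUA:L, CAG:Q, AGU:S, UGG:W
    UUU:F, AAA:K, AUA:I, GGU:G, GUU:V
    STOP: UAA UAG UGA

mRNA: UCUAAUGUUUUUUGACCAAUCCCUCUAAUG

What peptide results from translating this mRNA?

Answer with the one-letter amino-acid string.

Answer: MFFDQSL

Derivation:
start AUG at pos 4
pos 4: AUG -> M; peptide=M
pos 7: UUU -> F; peptide=MF
pos 10: UUU -> F; peptide=MFF
pos 13: GAC -> D; peptide=MFFD
pos 16: CAA -> Q; peptide=MFFDQ
pos 19: UCC -> S; peptide=MFFDQS
pos 22: CUC -> L; peptide=MFFDQSL
pos 25: UAA -> STOP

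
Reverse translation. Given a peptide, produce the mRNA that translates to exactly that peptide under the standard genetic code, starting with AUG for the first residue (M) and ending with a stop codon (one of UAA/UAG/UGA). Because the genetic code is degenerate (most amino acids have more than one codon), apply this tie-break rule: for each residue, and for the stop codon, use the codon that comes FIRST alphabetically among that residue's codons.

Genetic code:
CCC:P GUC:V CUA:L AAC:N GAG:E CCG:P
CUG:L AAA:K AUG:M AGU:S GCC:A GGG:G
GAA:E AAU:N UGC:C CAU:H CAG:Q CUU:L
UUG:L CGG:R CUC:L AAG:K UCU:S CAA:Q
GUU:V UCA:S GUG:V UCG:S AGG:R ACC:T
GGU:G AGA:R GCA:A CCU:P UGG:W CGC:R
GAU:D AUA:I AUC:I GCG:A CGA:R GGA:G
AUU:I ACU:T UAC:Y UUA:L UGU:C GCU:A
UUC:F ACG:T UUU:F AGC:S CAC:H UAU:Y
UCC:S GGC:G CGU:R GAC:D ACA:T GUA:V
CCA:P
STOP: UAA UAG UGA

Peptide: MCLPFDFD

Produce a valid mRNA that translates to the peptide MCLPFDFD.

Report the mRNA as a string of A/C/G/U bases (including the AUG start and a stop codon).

residue 1: M -> AUG (start codon)
residue 2: C codons sorted = UGC,UGU -> pick first = UGC
residue 3: L codons sorted = CUA,CUC,CUG,CUU,UUA,UUG -> pick first = CUA
residue 4: P codons sorted = CCA,CCC,CCG,CCU -> pick first = CCA
residue 5: F codons sorted = UUC,UUU -> pick first = UUC
residue 6: D codons sorted = GAC,GAU -> pick first = GAC
residue 7: F codons sorted = UUC,UUU -> pick first = UUC
residue 8: D codons sorted = GAC,GAU -> pick first = GAC
terminator: stop codons sorted = UAA,UAG,UGA -> pick first = UAA

Answer: mRNA: AUGUGCCUACCAUUCGACUUCGACUAA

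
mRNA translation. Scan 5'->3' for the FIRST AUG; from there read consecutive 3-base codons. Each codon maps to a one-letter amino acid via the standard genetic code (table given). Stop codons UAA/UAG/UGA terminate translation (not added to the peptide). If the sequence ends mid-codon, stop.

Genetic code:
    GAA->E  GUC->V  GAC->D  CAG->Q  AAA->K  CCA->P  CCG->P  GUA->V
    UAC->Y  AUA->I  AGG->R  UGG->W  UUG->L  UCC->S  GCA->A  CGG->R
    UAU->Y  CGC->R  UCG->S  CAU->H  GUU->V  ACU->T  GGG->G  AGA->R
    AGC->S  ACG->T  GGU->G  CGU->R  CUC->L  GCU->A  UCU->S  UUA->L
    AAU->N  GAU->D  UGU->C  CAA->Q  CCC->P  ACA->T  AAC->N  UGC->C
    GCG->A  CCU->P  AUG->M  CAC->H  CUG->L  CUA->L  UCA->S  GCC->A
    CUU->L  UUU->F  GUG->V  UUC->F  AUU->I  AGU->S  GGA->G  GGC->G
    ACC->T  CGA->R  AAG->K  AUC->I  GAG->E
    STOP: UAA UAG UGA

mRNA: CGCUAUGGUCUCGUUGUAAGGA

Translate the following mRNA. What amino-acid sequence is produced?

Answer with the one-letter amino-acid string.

Answer: MVSL

Derivation:
start AUG at pos 4
pos 4: AUG -> M; peptide=M
pos 7: GUC -> V; peptide=MV
pos 10: UCG -> S; peptide=MVS
pos 13: UUG -> L; peptide=MVSL
pos 16: UAA -> STOP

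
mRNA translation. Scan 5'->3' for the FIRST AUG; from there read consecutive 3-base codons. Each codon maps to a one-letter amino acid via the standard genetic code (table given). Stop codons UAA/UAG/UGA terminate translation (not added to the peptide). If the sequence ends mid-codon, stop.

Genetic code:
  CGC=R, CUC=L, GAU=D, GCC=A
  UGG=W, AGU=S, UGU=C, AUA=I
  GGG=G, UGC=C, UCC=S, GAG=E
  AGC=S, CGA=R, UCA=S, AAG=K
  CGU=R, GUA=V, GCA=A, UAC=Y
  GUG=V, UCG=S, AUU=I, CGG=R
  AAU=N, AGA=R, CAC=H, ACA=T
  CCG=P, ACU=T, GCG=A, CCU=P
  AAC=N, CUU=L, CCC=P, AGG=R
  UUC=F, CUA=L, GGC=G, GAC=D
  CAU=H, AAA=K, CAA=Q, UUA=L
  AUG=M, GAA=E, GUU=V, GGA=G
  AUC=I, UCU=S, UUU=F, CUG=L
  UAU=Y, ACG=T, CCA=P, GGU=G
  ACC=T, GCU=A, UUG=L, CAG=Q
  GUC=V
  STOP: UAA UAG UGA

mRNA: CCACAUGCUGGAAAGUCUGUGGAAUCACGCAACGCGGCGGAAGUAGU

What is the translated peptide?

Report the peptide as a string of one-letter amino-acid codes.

Answer: MLESLWNHATRRK

Derivation:
start AUG at pos 4
pos 4: AUG -> M; peptide=M
pos 7: CUG -> L; peptide=ML
pos 10: GAA -> E; peptide=MLE
pos 13: AGU -> S; peptide=MLES
pos 16: CUG -> L; peptide=MLESL
pos 19: UGG -> W; peptide=MLESLW
pos 22: AAU -> N; peptide=MLESLWN
pos 25: CAC -> H; peptide=MLESLWNH
pos 28: GCA -> A; peptide=MLESLWNHA
pos 31: ACG -> T; peptide=MLESLWNHAT
pos 34: CGG -> R; peptide=MLESLWNHATR
pos 37: CGG -> R; peptide=MLESLWNHATRR
pos 40: AAG -> K; peptide=MLESLWNHATRRK
pos 43: UAG -> STOP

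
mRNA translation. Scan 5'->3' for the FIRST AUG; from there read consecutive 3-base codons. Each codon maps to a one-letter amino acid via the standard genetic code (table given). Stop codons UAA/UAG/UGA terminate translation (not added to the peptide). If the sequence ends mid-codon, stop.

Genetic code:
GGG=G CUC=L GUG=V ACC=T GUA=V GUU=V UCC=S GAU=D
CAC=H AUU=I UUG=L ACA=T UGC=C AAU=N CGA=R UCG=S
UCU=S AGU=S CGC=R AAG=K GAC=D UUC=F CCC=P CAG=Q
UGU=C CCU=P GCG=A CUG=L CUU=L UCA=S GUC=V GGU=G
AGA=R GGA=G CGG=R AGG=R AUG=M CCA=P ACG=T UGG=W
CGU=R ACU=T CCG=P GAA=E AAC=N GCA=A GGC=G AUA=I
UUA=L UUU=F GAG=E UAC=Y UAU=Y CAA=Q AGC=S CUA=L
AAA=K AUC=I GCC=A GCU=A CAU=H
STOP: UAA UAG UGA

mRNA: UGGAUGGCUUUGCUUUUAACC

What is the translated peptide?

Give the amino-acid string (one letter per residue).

Answer: MALLLT

Derivation:
start AUG at pos 3
pos 3: AUG -> M; peptide=M
pos 6: GCU -> A; peptide=MA
pos 9: UUG -> L; peptide=MAL
pos 12: CUU -> L; peptide=MALL
pos 15: UUA -> L; peptide=MALLL
pos 18: ACC -> T; peptide=MALLLT
pos 21: only 0 nt remain (<3), stop (end of mRNA)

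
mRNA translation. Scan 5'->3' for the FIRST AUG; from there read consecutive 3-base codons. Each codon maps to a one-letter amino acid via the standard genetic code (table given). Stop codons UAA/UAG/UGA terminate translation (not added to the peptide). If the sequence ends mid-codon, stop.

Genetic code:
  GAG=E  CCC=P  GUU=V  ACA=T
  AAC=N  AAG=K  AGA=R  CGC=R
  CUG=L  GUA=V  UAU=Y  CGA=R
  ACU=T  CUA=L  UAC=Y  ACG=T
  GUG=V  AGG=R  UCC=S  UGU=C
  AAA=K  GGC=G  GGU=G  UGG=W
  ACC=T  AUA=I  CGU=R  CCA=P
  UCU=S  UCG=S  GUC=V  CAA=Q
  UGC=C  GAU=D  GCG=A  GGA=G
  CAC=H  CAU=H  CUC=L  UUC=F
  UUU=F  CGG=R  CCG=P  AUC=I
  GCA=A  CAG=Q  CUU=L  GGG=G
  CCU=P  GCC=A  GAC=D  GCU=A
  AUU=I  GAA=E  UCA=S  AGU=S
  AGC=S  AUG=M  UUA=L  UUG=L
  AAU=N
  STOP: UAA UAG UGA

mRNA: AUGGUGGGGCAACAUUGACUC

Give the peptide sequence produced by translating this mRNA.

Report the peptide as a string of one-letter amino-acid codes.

Answer: MVGQH

Derivation:
start AUG at pos 0
pos 0: AUG -> M; peptide=M
pos 3: GUG -> V; peptide=MV
pos 6: GGG -> G; peptide=MVG
pos 9: CAA -> Q; peptide=MVGQ
pos 12: CAU -> H; peptide=MVGQH
pos 15: UGA -> STOP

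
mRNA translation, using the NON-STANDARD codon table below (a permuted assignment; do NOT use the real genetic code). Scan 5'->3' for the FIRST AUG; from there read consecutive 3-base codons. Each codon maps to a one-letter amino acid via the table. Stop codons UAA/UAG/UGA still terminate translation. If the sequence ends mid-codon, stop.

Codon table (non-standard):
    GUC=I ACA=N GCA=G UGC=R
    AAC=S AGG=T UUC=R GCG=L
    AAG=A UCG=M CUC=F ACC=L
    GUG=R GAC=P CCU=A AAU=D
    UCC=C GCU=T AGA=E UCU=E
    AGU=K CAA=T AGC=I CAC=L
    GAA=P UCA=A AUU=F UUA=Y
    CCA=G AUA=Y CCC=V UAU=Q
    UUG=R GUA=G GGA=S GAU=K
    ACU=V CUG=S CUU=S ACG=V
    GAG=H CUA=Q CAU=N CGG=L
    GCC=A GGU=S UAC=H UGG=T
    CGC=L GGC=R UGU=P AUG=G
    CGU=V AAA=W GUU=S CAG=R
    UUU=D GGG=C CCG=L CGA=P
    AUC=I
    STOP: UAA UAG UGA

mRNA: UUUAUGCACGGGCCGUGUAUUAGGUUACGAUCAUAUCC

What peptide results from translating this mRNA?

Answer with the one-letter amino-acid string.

Answer: GLCLPFTYPAQ

Derivation:
start AUG at pos 3
pos 3: AUG -> G; peptide=G
pos 6: CAC -> L; peptide=GL
pos 9: GGG -> C; peptide=GLC
pos 12: CCG -> L; peptide=GLCL
pos 15: UGU -> P; peptide=GLCLP
pos 18: AUU -> F; peptide=GLCLPF
pos 21: AGG -> T; peptide=GLCLPFT
pos 24: UUA -> Y; peptide=GLCLPFTY
pos 27: CGA -> P; peptide=GLCLPFTYP
pos 30: UCA -> A; peptide=GLCLPFTYPA
pos 33: UAU -> Q; peptide=GLCLPFTYPAQ
pos 36: only 2 nt remain (<3), stop (end of mRNA)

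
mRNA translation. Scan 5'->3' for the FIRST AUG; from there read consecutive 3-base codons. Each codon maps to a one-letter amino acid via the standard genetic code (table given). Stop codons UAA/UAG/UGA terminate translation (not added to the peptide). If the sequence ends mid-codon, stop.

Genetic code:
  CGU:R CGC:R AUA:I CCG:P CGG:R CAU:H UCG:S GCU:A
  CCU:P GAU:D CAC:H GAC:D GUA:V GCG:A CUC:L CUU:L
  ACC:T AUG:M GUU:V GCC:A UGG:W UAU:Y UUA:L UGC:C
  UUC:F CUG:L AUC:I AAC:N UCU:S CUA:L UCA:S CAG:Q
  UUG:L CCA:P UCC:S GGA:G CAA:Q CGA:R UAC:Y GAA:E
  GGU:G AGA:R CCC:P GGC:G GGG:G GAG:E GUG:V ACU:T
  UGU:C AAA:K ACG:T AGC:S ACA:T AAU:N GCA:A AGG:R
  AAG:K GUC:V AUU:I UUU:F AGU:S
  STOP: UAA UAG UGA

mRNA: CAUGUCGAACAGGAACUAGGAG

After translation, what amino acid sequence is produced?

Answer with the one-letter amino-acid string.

Answer: MSNRN

Derivation:
start AUG at pos 1
pos 1: AUG -> M; peptide=M
pos 4: UCG -> S; peptide=MS
pos 7: AAC -> N; peptide=MSN
pos 10: AGG -> R; peptide=MSNR
pos 13: AAC -> N; peptide=MSNRN
pos 16: UAG -> STOP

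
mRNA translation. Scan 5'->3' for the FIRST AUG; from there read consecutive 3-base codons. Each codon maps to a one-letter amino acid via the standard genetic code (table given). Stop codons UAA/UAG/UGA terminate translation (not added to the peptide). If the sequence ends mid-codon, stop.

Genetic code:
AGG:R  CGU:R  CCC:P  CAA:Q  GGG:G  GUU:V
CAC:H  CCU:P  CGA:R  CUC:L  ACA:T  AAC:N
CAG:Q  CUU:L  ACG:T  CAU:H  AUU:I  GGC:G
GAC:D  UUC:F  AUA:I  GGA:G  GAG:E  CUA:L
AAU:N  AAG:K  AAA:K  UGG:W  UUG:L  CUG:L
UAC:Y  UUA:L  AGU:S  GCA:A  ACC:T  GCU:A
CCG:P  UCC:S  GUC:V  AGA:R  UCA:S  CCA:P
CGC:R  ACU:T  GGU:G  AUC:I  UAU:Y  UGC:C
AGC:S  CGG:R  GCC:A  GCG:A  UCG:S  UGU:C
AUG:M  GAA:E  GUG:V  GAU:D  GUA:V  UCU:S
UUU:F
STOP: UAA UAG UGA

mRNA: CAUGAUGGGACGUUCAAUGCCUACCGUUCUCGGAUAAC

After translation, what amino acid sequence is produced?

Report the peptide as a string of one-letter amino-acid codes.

Answer: MMGRSMPTVLG

Derivation:
start AUG at pos 1
pos 1: AUG -> M; peptide=M
pos 4: AUG -> M; peptide=MM
pos 7: GGA -> G; peptide=MMG
pos 10: CGU -> R; peptide=MMGR
pos 13: UCA -> S; peptide=MMGRS
pos 16: AUG -> M; peptide=MMGRSM
pos 19: CCU -> P; peptide=MMGRSMP
pos 22: ACC -> T; peptide=MMGRSMPT
pos 25: GUU -> V; peptide=MMGRSMPTV
pos 28: CUC -> L; peptide=MMGRSMPTVL
pos 31: GGA -> G; peptide=MMGRSMPTVLG
pos 34: UAA -> STOP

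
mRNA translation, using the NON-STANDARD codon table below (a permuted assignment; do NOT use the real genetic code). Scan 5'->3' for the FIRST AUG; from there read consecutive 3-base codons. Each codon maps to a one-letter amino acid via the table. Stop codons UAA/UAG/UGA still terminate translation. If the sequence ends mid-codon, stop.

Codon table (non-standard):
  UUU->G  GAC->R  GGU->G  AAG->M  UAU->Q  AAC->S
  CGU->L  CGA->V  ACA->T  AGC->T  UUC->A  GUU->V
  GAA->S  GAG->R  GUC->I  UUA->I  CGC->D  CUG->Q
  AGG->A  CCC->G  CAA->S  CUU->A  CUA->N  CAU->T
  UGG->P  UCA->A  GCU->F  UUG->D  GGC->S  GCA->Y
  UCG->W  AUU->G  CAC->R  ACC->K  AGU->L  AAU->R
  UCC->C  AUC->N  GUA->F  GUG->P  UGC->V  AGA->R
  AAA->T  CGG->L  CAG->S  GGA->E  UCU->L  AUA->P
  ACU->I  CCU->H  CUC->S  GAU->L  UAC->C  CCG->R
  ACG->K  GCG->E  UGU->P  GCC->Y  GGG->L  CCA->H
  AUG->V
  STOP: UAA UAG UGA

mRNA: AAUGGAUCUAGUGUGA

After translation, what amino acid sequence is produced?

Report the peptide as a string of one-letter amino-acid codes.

start AUG at pos 1
pos 1: AUG -> V; peptide=V
pos 4: GAU -> L; peptide=VL
pos 7: CUA -> N; peptide=VLN
pos 10: GUG -> P; peptide=VLNP
pos 13: UGA -> STOP

Answer: VLNP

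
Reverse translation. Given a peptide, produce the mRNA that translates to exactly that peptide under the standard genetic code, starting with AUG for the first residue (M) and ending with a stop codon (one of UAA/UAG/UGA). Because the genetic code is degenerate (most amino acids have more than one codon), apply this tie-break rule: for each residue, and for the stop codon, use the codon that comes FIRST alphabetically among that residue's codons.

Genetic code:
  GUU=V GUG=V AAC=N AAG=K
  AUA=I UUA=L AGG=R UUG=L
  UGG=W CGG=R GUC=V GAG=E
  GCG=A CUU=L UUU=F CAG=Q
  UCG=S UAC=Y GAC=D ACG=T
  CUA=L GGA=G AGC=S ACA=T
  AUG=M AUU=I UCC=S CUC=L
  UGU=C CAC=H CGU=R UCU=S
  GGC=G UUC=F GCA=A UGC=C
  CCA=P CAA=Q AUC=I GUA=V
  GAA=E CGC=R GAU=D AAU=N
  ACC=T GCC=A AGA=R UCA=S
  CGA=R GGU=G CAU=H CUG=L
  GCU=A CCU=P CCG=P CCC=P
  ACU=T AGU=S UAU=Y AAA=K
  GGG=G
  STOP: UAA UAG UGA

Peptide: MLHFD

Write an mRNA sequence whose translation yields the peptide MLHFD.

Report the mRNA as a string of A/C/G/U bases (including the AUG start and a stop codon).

Answer: mRNA: AUGCUACACUUCGACUAA

Derivation:
residue 1: M -> AUG (start codon)
residue 2: L codons sorted = CUA,CUC,CUG,CUU,UUA,UUG -> pick first = CUA
residue 3: H codons sorted = CAC,CAU -> pick first = CAC
residue 4: F codons sorted = UUC,UUU -> pick first = UUC
residue 5: D codons sorted = GAC,GAU -> pick first = GAC
terminator: stop codons sorted = UAA,UAG,UGA -> pick first = UAA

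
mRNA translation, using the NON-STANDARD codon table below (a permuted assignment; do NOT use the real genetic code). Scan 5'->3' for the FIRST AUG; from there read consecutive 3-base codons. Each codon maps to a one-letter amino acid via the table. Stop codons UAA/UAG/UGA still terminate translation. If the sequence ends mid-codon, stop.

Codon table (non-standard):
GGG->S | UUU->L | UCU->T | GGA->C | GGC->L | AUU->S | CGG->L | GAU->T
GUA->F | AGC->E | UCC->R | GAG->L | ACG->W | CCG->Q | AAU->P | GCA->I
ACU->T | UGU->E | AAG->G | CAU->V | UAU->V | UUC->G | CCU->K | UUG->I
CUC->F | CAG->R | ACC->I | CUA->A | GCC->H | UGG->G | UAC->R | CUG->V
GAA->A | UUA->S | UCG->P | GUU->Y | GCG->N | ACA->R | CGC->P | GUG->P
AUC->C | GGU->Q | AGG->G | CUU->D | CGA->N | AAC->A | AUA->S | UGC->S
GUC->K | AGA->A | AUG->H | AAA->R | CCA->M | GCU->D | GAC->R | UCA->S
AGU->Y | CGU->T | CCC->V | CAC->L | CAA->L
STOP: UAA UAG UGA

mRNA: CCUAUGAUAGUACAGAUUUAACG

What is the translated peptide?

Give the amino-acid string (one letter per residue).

start AUG at pos 3
pos 3: AUG -> H; peptide=H
pos 6: AUA -> S; peptide=HS
pos 9: GUA -> F; peptide=HSF
pos 12: CAG -> R; peptide=HSFR
pos 15: AUU -> S; peptide=HSFRS
pos 18: UAA -> STOP

Answer: HSFRS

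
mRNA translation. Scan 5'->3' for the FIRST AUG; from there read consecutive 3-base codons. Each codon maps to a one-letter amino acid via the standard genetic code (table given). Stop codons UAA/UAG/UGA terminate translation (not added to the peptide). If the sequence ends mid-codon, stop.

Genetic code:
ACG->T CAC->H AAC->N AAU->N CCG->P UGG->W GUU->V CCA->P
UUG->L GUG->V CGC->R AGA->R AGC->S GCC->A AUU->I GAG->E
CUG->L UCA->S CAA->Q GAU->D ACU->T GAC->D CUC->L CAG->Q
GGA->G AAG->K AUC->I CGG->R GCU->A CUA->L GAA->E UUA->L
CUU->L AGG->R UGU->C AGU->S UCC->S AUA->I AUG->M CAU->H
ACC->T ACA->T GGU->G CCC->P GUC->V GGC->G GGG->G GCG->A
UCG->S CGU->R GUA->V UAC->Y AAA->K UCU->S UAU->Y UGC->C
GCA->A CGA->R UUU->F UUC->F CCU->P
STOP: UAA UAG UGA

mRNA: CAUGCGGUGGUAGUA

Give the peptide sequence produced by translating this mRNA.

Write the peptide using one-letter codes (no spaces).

start AUG at pos 1
pos 1: AUG -> M; peptide=M
pos 4: CGG -> R; peptide=MR
pos 7: UGG -> W; peptide=MRW
pos 10: UAG -> STOP

Answer: MRW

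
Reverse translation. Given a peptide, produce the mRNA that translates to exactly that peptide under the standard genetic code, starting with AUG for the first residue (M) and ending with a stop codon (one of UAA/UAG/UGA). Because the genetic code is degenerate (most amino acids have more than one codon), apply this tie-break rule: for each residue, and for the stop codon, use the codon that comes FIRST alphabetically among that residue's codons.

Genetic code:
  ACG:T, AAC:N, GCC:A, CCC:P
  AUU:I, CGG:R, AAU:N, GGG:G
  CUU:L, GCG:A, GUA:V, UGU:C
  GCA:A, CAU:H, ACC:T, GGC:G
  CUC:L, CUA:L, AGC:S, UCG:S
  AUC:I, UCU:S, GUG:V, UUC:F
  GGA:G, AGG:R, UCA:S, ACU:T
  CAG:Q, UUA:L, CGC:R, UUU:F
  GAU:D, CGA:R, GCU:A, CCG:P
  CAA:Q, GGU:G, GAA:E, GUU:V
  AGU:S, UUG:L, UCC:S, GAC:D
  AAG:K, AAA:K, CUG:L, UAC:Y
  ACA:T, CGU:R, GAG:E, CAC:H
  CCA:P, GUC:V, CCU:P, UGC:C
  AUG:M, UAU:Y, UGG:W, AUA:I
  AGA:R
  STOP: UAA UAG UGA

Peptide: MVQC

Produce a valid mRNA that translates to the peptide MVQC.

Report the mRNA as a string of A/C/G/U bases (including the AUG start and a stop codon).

residue 1: M -> AUG (start codon)
residue 2: V codons sorted = GUA,GUC,GUG,GUU -> pick first = GUA
residue 3: Q codons sorted = CAA,CAG -> pick first = CAA
residue 4: C codons sorted = UGC,UGU -> pick first = UGC
terminator: stop codons sorted = UAA,UAG,UGA -> pick first = UAA

Answer: mRNA: AUGGUACAAUGCUAA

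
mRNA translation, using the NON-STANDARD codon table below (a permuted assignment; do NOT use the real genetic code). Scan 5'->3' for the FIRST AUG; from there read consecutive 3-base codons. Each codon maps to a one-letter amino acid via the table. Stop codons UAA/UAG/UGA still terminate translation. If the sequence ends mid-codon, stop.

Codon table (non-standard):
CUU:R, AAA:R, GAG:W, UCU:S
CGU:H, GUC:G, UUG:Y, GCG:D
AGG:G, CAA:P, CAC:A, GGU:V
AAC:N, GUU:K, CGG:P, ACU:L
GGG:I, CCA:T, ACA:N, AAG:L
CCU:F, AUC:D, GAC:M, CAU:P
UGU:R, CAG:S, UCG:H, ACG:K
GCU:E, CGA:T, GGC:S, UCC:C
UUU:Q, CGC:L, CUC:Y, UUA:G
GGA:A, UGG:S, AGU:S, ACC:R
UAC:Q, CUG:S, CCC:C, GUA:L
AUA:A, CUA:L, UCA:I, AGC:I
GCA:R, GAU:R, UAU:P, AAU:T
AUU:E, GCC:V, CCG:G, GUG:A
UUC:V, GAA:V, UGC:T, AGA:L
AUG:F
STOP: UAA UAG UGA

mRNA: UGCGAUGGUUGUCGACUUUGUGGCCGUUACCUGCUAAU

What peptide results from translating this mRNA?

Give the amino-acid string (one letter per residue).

Answer: FKGMQAVKRT

Derivation:
start AUG at pos 4
pos 4: AUG -> F; peptide=F
pos 7: GUU -> K; peptide=FK
pos 10: GUC -> G; peptide=FKG
pos 13: GAC -> M; peptide=FKGM
pos 16: UUU -> Q; peptide=FKGMQ
pos 19: GUG -> A; peptide=FKGMQA
pos 22: GCC -> V; peptide=FKGMQAV
pos 25: GUU -> K; peptide=FKGMQAVK
pos 28: ACC -> R; peptide=FKGMQAVKR
pos 31: UGC -> T; peptide=FKGMQAVKRT
pos 34: UAA -> STOP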